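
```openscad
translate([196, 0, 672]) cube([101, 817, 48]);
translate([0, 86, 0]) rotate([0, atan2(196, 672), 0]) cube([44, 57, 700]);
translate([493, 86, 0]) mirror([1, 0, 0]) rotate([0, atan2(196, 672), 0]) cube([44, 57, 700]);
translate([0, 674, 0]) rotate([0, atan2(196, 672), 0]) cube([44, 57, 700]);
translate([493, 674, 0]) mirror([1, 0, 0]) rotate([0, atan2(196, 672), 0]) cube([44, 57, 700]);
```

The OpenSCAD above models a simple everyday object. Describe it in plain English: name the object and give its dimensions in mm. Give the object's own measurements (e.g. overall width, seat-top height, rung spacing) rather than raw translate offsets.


A sawhorse. A 101×817×48 mm beam (x, y, z) sits on two A-frame leg pairs. Each pair is two raked legs of 44×57 mm section (57 mm along y) splaying symmetrically in x. Each leg rises 672 mm vertically over 196 mm of horizontal reach and is 700 mm long along its own axis. Every leg's outer bottom edge rests on the floor and its outer top edge meets a bottom edge of the beam — the left legs (tilting toward +x) meet the beam's −x bottom edge, the right legs (their mirror images, tilting toward −x) meet its +x bottom edge — so the leg tops tuck under the beam, the beam's underside is 672 mm above the floor, and the feet are 493 mm apart outside-to-outside with the beam centred between them. The two leg pairs are set in 86 mm from either end of the beam.


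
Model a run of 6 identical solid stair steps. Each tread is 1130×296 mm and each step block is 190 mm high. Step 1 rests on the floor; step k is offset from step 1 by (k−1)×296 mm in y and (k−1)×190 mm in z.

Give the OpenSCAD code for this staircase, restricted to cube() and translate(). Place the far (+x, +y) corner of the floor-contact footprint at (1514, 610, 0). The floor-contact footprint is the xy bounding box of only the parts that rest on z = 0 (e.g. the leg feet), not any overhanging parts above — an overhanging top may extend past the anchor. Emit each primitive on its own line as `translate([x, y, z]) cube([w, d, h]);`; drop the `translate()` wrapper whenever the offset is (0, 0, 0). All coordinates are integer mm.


translate([384, 314, 0]) cube([1130, 296, 190]);
translate([384, 610, 190]) cube([1130, 296, 190]);
translate([384, 906, 380]) cube([1130, 296, 190]);
translate([384, 1202, 570]) cube([1130, 296, 190]);
translate([384, 1498, 760]) cube([1130, 296, 190]);
translate([384, 1794, 950]) cube([1130, 296, 190]);


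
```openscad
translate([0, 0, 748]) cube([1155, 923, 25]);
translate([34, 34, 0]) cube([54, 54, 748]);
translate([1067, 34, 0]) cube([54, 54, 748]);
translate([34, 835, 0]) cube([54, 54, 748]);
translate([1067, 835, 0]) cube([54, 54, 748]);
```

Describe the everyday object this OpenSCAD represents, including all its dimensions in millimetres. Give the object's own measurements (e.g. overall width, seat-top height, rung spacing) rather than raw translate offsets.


A rectangular dining table. The top is 1155×923×25 mm with its upper surface at z = 773 mm. It stands on four 54×54 mm square legs, each inset 34 mm from the nearest pair of top edges, running from the floor to the underside of the top.


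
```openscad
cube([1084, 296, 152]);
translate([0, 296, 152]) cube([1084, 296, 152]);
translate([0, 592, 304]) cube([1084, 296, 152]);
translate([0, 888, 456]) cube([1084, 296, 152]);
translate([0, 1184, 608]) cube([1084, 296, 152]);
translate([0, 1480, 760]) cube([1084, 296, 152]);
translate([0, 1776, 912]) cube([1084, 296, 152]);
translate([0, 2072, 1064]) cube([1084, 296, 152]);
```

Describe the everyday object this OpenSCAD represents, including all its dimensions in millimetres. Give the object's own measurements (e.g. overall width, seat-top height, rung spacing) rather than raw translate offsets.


A straight staircase of 8 solid steps. Each step is 1084 mm wide (x), 296 mm deep (y, the going) and 152 mm tall (the rise). The first step rests on the floor; each subsequent step sits one going further in +y and one rise higher in +z, directly behind and above the previous step with no overlap.


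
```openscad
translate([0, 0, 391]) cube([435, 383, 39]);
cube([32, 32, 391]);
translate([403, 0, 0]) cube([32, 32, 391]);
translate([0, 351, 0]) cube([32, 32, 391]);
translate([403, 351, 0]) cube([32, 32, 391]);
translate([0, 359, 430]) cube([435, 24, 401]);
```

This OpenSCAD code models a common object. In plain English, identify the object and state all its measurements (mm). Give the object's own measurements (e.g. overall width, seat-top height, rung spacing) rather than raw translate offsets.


A chair. The seat is a 435×383×39 mm slab with its top at z = 430 mm, on four 32×32 mm corner legs (flush with the seat edges, standing on z = 0). A flat backrest 24 mm thick, 401 mm tall, spans the full seat width and rises from the seat top along its +y edge, rear face flush with the rear of the seat.


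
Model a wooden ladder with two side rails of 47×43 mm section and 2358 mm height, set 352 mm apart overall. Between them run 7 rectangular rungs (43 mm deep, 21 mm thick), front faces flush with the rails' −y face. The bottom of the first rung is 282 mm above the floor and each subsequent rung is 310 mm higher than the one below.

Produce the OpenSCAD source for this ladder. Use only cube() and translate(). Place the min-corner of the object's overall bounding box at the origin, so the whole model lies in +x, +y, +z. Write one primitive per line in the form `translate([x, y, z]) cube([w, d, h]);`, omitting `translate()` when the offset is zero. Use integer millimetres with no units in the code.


cube([47, 43, 2358]);
translate([305, 0, 0]) cube([47, 43, 2358]);
translate([47, 0, 282]) cube([258, 43, 21]);
translate([47, 0, 592]) cube([258, 43, 21]);
translate([47, 0, 902]) cube([258, 43, 21]);
translate([47, 0, 1212]) cube([258, 43, 21]);
translate([47, 0, 1522]) cube([258, 43, 21]);
translate([47, 0, 1832]) cube([258, 43, 21]);
translate([47, 0, 2142]) cube([258, 43, 21]);


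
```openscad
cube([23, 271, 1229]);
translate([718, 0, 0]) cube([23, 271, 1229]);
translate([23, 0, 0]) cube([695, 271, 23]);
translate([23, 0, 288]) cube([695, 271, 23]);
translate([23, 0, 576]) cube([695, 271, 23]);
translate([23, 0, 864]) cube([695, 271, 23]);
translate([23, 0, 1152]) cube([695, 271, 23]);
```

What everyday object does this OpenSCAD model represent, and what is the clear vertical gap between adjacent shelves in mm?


A bookshelf. The clear shelf gap is 265 mm.

Two tall side panels with 5 horizontal boards between them — a bookshelf. The first two shelf undersides are at z = 0 and z = 288; with shelf thickness 23, the clear gap is 288 − 0 − 23 = 265 mm.


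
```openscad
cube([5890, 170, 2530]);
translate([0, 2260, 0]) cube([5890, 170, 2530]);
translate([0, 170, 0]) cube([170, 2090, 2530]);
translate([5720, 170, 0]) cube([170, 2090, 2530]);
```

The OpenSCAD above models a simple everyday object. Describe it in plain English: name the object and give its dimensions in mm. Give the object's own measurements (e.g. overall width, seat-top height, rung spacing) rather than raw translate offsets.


The wall frame of a small rectangular building: four walls, each 2530 mm tall and 170 mm thick, enclosing a footprint 5890 mm (x) by 2430 mm (y) outside-to-outside, with no floor or roof. The front and back walls (the −y and +y sides) span the full width; the two side walls fit between them.


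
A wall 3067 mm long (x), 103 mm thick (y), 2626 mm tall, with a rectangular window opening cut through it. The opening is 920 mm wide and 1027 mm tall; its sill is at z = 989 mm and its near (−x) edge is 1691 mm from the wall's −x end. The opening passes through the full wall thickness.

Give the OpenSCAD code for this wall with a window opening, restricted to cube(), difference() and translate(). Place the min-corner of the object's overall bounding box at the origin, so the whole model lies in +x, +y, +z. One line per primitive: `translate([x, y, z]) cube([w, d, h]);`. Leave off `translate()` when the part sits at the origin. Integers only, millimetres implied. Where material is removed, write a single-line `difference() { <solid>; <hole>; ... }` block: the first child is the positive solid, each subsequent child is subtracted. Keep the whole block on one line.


difference() { cube([3067, 103, 2626]); translate([1691, 0, 989]) cube([920, 103, 1027]); }


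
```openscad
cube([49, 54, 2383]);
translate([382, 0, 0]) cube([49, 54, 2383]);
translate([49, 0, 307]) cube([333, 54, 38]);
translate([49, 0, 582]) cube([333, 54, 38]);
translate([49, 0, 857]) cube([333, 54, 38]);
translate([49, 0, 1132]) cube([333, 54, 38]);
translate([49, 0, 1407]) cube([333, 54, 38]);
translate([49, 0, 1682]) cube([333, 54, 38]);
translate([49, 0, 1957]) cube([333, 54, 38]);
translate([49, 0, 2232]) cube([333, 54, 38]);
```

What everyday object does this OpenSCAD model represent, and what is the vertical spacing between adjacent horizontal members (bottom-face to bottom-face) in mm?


A ladder. The rung spacing is 275 mm.

Two tall 49×54 posts with 8 short bars between them — a ladder. Adjacent rungs sit at z = 307 and z = 582, so the spacing is 582 − 307 = 275 mm.


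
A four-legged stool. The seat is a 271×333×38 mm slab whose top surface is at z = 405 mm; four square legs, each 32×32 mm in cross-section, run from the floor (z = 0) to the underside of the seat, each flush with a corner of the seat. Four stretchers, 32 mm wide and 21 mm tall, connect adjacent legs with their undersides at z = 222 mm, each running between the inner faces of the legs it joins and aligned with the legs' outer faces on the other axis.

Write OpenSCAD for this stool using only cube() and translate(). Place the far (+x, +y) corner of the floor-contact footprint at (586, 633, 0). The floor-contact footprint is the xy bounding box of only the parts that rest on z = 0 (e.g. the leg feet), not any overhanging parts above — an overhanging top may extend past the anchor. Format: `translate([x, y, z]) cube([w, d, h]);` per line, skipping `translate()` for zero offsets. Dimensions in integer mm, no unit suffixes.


// leg_h = 405 - 38 = 367
// stretcher span = 271 - 2*32 = 207
translate([315, 300, 367]) cube([271, 333, 38]);
translate([315, 300, 0]) cube([32, 32, 367]);
translate([554, 300, 0]) cube([32, 32, 367]);
translate([315, 601, 0]) cube([32, 32, 367]);
translate([554, 601, 0]) cube([32, 32, 367]);
translate([347, 300, 222]) cube([207, 32, 21]);
translate([347, 601, 222]) cube([207, 32, 21]);
translate([315, 332, 222]) cube([32, 269, 21]);
translate([554, 332, 222]) cube([32, 269, 21]);


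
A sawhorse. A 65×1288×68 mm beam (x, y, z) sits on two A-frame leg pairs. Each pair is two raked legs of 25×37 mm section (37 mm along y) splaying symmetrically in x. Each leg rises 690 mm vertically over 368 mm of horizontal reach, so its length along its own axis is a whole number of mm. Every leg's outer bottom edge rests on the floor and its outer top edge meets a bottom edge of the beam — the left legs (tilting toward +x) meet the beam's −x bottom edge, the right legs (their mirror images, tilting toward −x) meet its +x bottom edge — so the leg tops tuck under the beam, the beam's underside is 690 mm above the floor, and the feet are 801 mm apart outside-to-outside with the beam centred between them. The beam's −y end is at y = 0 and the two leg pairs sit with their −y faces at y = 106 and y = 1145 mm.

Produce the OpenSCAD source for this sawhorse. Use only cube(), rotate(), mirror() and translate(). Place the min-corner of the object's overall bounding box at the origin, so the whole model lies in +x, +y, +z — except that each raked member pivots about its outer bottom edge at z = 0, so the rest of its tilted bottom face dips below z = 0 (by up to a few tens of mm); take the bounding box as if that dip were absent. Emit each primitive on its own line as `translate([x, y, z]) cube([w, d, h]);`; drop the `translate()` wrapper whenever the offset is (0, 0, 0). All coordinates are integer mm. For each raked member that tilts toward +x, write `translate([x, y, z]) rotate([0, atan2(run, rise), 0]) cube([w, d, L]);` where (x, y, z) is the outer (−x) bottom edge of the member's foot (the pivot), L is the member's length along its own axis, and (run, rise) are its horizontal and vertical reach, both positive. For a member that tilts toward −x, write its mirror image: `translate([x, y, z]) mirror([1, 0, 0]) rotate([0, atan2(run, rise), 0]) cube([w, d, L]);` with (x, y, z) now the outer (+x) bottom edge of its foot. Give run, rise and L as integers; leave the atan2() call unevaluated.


translate([368, 0, 690]) cube([65, 1288, 68]);
translate([0, 106, 0]) rotate([0, atan2(368, 690), 0]) cube([25, 37, 782]);
translate([801, 106, 0]) mirror([1, 0, 0]) rotate([0, atan2(368, 690), 0]) cube([25, 37, 782]);
translate([0, 1145, 0]) rotate([0, atan2(368, 690), 0]) cube([25, 37, 782]);
translate([801, 1145, 0]) mirror([1, 0, 0]) rotate([0, atan2(368, 690), 0]) cube([25, 37, 782]);


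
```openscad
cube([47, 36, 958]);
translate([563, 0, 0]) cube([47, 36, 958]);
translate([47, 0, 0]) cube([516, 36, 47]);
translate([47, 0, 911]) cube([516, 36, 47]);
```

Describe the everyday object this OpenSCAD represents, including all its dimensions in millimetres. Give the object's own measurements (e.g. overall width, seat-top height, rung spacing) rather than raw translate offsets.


A rectangular picture frame lying in the x–z plane (depth along y). The opening is 516 mm wide (x) by 864 mm tall (z), surrounded by a border 47 mm wide on all four sides. The frame is 36 mm deep and is made of two full-height vertical stiles with two horizontal rails fitted between them.


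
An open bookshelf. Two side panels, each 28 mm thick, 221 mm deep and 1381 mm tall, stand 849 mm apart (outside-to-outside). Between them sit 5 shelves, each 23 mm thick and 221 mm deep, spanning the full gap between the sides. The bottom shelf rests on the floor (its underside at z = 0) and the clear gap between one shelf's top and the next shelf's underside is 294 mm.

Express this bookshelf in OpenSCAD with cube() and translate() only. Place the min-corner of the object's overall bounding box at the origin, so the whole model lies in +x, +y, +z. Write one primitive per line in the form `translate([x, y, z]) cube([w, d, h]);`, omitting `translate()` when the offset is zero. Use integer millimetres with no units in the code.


cube([28, 221, 1381]);
translate([821, 0, 0]) cube([28, 221, 1381]);
translate([28, 0, 0]) cube([793, 221, 23]);
translate([28, 0, 317]) cube([793, 221, 23]);
translate([28, 0, 634]) cube([793, 221, 23]);
translate([28, 0, 951]) cube([793, 221, 23]);
translate([28, 0, 1268]) cube([793, 221, 23]);


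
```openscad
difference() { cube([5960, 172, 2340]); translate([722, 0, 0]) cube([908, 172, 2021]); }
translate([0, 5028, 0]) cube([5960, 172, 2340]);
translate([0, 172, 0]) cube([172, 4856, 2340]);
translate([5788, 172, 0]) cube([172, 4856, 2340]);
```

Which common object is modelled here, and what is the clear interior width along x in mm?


A single room. The interior width is 5616 mm.

Four walls enclosing a rectangle with a door in the front wall — a room. Outside width 5960 minus two 172 mm walls gives 5616 mm.


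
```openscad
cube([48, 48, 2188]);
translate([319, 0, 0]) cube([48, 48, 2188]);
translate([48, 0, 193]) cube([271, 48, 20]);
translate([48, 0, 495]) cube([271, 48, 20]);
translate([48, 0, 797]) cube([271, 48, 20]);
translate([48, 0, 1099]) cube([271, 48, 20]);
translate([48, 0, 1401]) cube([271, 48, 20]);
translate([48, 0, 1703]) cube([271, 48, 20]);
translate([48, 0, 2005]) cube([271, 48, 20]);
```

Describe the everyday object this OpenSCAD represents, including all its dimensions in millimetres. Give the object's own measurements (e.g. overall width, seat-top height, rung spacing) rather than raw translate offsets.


A straight ladder. Two 48×48 mm vertical rails, 2188 mm tall, stand 367 mm apart (outside-to-outside) with their front faces coplanar on the −y side. 7 rungs, each 48 mm deep and 20 mm tall, span between the inner faces of the rails, front faces flush with the rails. The lowest rung's underside is at z = 193 mm and rungs are spaced 302 mm apart (underside to underside).


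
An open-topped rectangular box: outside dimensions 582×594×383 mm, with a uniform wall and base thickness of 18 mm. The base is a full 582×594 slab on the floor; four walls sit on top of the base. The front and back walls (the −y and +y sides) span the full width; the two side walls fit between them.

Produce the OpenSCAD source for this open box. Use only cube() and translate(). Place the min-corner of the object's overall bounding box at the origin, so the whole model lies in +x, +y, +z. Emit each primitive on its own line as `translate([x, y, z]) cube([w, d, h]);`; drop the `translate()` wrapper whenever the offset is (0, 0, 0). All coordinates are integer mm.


cube([582, 594, 18]);
translate([0, 0, 18]) cube([582, 18, 365]);
translate([0, 576, 18]) cube([582, 18, 365]);
translate([0, 18, 18]) cube([18, 558, 365]);
translate([564, 18, 18]) cube([18, 558, 365]);


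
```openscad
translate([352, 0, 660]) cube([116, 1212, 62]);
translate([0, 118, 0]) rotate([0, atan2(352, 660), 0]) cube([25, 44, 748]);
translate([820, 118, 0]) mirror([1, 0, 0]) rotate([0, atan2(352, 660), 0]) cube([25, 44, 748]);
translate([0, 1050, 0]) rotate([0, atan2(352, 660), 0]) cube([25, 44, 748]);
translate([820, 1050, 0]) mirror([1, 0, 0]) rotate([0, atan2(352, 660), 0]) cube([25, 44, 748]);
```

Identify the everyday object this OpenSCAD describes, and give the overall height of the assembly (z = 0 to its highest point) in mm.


A sawhorse. The overall height is 722 mm.

A beam across two mirrored pairs of raked legs — a sawhorse. The beam's underside is at z = 660 (matching the legs' vertical rise in atan2(352, 660)) and the beam is 62 mm tall, so its top is at 660 + 62 = 722 mm. The raked legs top out at the beam's underside, so that is the highest point.


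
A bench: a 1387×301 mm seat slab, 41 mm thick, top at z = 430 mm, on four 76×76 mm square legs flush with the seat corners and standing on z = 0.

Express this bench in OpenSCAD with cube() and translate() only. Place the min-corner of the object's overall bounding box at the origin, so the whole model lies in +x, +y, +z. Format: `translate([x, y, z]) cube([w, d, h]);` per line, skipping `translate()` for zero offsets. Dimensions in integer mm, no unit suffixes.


translate([0, 0, 389]) cube([1387, 301, 41]);
cube([76, 76, 389]);
translate([0, 225, 0]) cube([76, 76, 389]);
translate([1311, 0, 0]) cube([76, 76, 389]);
translate([1311, 225, 0]) cube([76, 76, 389]);


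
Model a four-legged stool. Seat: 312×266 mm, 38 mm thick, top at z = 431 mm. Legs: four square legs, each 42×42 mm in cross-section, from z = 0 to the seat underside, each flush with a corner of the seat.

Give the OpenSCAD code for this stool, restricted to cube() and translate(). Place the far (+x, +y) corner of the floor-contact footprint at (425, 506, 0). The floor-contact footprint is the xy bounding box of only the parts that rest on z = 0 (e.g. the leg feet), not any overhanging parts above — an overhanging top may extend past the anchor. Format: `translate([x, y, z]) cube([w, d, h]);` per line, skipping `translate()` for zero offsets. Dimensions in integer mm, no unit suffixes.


// leg_h = 431 - 38 = 393
translate([113, 240, 393]) cube([312, 266, 38]);
translate([113, 240, 0]) cube([42, 42, 393]);
translate([383, 240, 0]) cube([42, 42, 393]);
translate([113, 464, 0]) cube([42, 42, 393]);
translate([383, 464, 0]) cube([42, 42, 393]);


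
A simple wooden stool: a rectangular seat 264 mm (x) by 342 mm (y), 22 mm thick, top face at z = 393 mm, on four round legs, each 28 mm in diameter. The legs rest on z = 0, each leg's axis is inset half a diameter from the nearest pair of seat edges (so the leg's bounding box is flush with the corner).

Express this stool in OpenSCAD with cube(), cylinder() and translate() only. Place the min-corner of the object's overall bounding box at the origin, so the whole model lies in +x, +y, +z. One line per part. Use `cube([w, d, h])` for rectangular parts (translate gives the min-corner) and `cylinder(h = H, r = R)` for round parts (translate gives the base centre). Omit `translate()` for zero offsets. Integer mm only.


// leg_h = 393 - 22 = 371
translate([0, 0, 371]) cube([264, 342, 22]);
translate([14, 14, 0]) cylinder(h = 371, r = 14);
translate([250, 14, 0]) cylinder(h = 371, r = 14);
translate([14, 328, 0]) cylinder(h = 371, r = 14);
translate([250, 328, 0]) cylinder(h = 371, r = 14);


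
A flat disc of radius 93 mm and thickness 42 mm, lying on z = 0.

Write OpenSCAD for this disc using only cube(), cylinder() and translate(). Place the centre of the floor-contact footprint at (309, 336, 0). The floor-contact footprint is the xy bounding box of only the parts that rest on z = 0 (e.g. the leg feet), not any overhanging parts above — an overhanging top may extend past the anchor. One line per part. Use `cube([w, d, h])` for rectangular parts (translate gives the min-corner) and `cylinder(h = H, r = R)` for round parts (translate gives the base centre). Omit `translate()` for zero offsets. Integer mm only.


translate([309, 336, 0]) cylinder(h = 42, r = 93);


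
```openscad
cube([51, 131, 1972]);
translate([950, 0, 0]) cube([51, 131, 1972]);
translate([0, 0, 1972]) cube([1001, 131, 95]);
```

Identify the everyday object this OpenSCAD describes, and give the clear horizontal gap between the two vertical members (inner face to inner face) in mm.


A door frame. The clear opening width is 899 mm.

Two 1972 mm tall posts with a header on top — a door frame. The left jamb is 51 mm wide at x = 0; the right jamb starts at x = 950. The clear opening is 950 − 51 = 899 mm.


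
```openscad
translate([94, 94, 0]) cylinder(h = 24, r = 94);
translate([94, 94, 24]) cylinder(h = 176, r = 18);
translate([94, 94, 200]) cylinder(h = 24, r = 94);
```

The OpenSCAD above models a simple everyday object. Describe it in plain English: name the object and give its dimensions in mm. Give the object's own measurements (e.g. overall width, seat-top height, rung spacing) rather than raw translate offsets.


A spool: two coaxial disc flanges of radius 94 mm and thickness 24 mm, joined by a core cylinder of radius 18 mm and height 176 mm. The lower flange rests on z = 0 and the three cylinders share a vertical axis.


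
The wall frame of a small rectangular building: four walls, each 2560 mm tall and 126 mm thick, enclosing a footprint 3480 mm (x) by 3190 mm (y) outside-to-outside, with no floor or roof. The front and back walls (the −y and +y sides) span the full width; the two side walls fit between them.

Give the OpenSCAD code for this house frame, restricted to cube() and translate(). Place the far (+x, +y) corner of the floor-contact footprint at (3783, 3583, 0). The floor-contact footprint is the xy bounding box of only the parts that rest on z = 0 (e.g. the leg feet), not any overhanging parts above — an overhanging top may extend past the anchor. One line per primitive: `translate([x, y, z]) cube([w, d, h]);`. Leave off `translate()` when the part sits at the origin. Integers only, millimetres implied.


translate([303, 393, 0]) cube([3480, 126, 2560]);
translate([303, 3457, 0]) cube([3480, 126, 2560]);
translate([303, 519, 0]) cube([126, 2938, 2560]);
translate([3657, 519, 0]) cube([126, 2938, 2560]);


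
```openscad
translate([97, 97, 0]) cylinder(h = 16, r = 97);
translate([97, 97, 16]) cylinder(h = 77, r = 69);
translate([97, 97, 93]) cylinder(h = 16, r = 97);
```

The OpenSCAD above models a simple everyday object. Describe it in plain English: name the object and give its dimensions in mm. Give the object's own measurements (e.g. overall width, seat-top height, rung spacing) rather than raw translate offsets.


A spool: two coaxial disc flanges of radius 97 mm and thickness 16 mm, joined by a core cylinder of radius 69 mm and height 77 mm. The lower flange rests on z = 0 and the three cylinders share a vertical axis.


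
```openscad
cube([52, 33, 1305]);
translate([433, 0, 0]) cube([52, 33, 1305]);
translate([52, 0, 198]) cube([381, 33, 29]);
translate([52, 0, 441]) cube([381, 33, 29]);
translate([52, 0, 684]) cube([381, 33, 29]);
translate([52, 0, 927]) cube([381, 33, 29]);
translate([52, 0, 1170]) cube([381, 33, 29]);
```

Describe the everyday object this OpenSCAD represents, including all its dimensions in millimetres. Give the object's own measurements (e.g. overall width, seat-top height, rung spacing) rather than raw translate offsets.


A straight ladder. Two 52×33 mm vertical rails, 1305 mm tall, stand 485 mm apart (outside-to-outside) with their front faces coplanar on the −y side. 5 rungs, each 33 mm deep and 29 mm tall, span between the inner faces of the rails, front faces flush with the rails. The lowest rung's underside is at z = 198 mm and rungs are spaced 243 mm apart (underside to underside).


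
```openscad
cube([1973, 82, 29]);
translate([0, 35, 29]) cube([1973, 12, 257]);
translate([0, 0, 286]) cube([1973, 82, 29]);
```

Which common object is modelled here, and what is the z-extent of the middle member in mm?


An I-beam. The web height is 257 mm.

Two wide flanges with a thin centred web — an I-beam. Overall 315 mm minus two 29 mm flanges gives a web of 315 − 2·29 = 257 mm.


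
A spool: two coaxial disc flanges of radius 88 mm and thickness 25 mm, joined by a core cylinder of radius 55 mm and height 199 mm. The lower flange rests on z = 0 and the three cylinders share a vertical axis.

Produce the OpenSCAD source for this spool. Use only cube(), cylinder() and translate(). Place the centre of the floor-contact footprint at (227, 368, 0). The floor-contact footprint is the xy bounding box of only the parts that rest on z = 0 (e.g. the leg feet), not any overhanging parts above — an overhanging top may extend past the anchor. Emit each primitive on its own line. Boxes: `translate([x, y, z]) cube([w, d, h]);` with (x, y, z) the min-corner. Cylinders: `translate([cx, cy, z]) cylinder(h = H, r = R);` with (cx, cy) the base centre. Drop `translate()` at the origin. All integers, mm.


translate([227, 368, 0]) cylinder(h = 25, r = 88);
translate([227, 368, 25]) cylinder(h = 199, r = 55);
translate([227, 368, 224]) cylinder(h = 25, r = 88);


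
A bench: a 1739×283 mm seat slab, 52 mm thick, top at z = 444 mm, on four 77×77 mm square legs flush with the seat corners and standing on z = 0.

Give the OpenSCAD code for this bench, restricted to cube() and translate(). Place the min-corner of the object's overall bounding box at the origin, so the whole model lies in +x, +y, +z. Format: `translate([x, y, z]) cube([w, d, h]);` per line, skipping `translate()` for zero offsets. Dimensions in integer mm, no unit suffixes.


translate([0, 0, 392]) cube([1739, 283, 52]);
cube([77, 77, 392]);
translate([0, 206, 0]) cube([77, 77, 392]);
translate([1662, 0, 0]) cube([77, 77, 392]);
translate([1662, 206, 0]) cube([77, 77, 392]);


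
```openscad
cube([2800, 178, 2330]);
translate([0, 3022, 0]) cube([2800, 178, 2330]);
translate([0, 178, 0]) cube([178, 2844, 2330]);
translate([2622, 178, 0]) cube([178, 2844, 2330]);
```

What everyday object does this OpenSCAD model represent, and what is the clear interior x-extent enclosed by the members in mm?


A house (or room) frame. The interior width is 2444 mm.

Four 2330 mm walls enclosing a rectangle with no floor or roof — a room or house frame. Outside width is 2800 mm and wall thickness is 178 mm, so the interior width is 2800 − 2 × 178 = 2444 mm.


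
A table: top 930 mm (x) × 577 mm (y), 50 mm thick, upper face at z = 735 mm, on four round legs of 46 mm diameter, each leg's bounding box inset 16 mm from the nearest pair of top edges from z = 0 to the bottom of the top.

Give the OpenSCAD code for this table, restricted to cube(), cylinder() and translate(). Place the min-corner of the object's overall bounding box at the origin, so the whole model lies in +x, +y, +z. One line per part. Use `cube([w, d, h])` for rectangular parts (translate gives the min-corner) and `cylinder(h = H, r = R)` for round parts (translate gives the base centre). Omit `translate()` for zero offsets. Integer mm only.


translate([0, 0, 685]) cube([930, 577, 50]);
translate([39, 39, 0]) cylinder(h = 685, r = 23);
translate([891, 39, 0]) cylinder(h = 685, r = 23);
translate([39, 538, 0]) cylinder(h = 685, r = 23);
translate([891, 538, 0]) cylinder(h = 685, r = 23);


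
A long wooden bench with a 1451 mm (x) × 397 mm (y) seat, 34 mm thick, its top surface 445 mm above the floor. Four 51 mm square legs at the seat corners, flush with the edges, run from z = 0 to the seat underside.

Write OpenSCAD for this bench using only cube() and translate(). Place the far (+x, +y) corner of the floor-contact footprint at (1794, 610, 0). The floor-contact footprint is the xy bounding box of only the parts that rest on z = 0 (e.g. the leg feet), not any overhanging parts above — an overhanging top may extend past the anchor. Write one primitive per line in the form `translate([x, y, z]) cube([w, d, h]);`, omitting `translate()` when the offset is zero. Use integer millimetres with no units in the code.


translate([343, 213, 411]) cube([1451, 397, 34]);
translate([343, 213, 0]) cube([51, 51, 411]);
translate([343, 559, 0]) cube([51, 51, 411]);
translate([1743, 213, 0]) cube([51, 51, 411]);
translate([1743, 559, 0]) cube([51, 51, 411]);


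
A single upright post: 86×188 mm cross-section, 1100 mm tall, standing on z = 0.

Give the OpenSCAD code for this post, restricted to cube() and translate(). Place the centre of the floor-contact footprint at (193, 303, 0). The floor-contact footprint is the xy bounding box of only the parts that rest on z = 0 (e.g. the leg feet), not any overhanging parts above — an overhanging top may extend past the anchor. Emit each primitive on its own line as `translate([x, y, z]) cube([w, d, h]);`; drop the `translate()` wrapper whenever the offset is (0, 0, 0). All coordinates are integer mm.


translate([150, 209, 0]) cube([86, 188, 1100]);


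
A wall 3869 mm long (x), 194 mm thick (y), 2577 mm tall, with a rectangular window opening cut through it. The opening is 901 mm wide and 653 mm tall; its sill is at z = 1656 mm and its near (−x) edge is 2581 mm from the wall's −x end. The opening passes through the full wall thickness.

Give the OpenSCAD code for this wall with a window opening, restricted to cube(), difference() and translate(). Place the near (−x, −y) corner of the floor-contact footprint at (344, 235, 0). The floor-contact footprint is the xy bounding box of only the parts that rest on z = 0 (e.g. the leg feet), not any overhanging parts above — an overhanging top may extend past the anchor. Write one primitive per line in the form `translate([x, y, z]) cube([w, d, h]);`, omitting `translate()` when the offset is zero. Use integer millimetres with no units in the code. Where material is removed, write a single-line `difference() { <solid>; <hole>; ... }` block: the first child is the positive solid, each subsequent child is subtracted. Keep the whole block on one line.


difference() { translate([344, 235, 0]) cube([3869, 194, 2577]); translate([2925, 235, 1656]) cube([901, 194, 653]); }


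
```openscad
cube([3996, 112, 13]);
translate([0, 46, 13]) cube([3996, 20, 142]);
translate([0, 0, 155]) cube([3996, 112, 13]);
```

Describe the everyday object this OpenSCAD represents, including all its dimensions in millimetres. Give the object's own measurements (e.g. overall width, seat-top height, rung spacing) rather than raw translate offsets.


An I-beam lying along x, 3996 mm long. Overall section height 168 mm. Two flanges 112 mm wide (y) and 13 mm thick, one on the floor and one at the top; a web 20 mm thick runs between them, centred on the flange width.


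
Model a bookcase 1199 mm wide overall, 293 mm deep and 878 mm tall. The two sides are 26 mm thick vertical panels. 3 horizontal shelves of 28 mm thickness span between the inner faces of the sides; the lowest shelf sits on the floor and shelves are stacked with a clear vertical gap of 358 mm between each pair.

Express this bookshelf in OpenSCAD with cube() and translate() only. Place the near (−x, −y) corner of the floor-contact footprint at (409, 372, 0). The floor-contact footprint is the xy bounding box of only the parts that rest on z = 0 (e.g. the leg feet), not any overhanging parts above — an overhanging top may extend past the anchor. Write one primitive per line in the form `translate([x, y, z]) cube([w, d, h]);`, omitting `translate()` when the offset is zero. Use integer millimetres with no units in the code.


translate([409, 372, 0]) cube([26, 293, 878]);
translate([1582, 372, 0]) cube([26, 293, 878]);
translate([435, 372, 0]) cube([1147, 293, 28]);
translate([435, 372, 386]) cube([1147, 293, 28]);
translate([435, 372, 772]) cube([1147, 293, 28]);


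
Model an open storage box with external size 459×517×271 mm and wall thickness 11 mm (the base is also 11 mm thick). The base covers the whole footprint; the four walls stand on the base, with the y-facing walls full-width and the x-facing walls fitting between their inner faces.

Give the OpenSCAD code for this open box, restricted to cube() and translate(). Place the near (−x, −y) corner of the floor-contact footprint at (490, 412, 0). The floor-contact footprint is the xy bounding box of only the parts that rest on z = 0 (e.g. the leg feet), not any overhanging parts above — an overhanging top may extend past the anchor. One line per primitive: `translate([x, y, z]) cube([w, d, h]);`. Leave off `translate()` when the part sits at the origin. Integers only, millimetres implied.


translate([490, 412, 0]) cube([459, 517, 11]);
translate([490, 412, 11]) cube([459, 11, 260]);
translate([490, 918, 11]) cube([459, 11, 260]);
translate([490, 423, 11]) cube([11, 495, 260]);
translate([938, 423, 11]) cube([11, 495, 260]);


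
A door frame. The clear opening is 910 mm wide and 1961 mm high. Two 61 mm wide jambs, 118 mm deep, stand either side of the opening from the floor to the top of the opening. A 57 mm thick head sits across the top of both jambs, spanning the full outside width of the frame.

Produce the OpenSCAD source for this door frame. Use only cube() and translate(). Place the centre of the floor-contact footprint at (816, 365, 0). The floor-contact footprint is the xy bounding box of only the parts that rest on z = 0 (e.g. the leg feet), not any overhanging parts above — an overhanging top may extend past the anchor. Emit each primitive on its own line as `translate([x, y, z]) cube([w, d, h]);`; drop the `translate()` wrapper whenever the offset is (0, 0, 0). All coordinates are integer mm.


translate([300, 306, 0]) cube([61, 118, 1961]);
translate([1271, 306, 0]) cube([61, 118, 1961]);
translate([300, 306, 1961]) cube([1032, 118, 57]);


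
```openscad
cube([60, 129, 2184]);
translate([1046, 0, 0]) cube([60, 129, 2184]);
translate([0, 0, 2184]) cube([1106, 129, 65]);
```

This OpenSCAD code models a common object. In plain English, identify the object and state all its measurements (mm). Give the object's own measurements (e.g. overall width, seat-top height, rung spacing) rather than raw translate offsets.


A door frame. The clear opening is 986 mm wide and 2184 mm high. Two 60 mm wide jambs, 129 mm deep, stand either side of the opening from the floor to the top of the opening. A 65 mm thick head sits across the top of both jambs, spanning the full outside width of the frame.


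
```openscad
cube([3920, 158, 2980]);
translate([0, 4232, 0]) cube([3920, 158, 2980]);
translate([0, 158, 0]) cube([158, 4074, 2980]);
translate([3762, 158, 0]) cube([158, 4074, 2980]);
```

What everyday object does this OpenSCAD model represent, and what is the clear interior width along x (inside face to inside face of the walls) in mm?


A house (or room) frame. The interior width is 3604 mm.

Four 2980 mm walls enclosing a rectangle with no floor or roof — a room or house frame. Outside width is 3920 mm and wall thickness is 158 mm, so the interior width is 3920 − 2 × 158 = 3604 mm.


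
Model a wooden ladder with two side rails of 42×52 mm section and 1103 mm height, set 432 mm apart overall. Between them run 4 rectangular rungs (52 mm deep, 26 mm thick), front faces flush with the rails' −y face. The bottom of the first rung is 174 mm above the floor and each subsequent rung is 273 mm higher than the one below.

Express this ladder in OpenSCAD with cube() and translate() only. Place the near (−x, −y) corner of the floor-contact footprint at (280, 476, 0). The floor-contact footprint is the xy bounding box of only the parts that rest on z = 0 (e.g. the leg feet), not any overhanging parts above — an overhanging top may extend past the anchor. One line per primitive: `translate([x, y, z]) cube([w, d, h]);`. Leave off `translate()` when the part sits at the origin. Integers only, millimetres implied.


// rung span = 432 - 2*42 = 348
// rung[k] z = 174 + k*273
translate([280, 476, 0]) cube([42, 52, 1103]);
translate([670, 476, 0]) cube([42, 52, 1103]);
translate([322, 476, 174]) cube([348, 52, 26]);
translate([322, 476, 447]) cube([348, 52, 26]);
translate([322, 476, 720]) cube([348, 52, 26]);
translate([322, 476, 993]) cube([348, 52, 26]);


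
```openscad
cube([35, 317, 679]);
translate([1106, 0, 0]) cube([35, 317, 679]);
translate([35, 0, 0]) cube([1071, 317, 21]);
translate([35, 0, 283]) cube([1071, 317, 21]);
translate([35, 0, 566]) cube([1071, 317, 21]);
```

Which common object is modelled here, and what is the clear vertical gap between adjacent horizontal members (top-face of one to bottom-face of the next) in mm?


A bookshelf. The clear shelf gap is 262 mm.

Two tall side panels with 3 horizontal boards between them — a bookshelf. The first two shelf undersides are at z = 0 and z = 283; with shelf thickness 21, the clear gap is 283 − 0 − 21 = 262 mm.


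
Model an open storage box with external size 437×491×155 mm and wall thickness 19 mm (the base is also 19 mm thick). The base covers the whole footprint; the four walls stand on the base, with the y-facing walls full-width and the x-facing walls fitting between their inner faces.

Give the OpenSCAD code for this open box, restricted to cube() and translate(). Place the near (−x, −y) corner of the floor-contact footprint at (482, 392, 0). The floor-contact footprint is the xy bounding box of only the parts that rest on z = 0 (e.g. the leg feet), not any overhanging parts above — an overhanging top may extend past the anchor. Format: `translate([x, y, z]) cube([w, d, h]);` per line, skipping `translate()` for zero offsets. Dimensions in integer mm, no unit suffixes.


translate([482, 392, 0]) cube([437, 491, 19]);
translate([482, 392, 19]) cube([437, 19, 136]);
translate([482, 864, 19]) cube([437, 19, 136]);
translate([482, 411, 19]) cube([19, 453, 136]);
translate([900, 411, 19]) cube([19, 453, 136]);


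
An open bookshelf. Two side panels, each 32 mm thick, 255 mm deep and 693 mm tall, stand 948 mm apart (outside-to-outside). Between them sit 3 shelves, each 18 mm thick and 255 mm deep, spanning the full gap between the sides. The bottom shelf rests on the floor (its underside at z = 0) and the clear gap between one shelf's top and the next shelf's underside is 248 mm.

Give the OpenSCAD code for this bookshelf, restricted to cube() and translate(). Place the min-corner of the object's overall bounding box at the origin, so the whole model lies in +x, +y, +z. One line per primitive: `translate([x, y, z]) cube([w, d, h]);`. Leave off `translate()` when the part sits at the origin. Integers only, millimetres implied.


cube([32, 255, 693]);
translate([916, 0, 0]) cube([32, 255, 693]);
translate([32, 0, 0]) cube([884, 255, 18]);
translate([32, 0, 266]) cube([884, 255, 18]);
translate([32, 0, 532]) cube([884, 255, 18]);


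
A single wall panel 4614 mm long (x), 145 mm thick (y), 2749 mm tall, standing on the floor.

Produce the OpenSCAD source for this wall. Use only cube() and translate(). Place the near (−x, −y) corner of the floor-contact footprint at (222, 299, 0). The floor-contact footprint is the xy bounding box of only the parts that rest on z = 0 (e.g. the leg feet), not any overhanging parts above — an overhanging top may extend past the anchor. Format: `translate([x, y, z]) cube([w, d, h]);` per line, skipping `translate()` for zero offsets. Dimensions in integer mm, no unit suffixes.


translate([222, 299, 0]) cube([4614, 145, 2749]);
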